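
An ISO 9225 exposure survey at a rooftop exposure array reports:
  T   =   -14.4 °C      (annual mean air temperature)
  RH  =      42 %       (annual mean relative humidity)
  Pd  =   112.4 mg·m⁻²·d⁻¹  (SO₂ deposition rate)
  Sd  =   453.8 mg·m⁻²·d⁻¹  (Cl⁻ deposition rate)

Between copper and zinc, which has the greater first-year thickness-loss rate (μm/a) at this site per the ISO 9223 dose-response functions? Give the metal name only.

zinc

copper: f(T) = +0.126·(T−10) [T≤10 °C] = -3.0744
  SO₂ term: 0.0053·112.4^0.26·exp(0.059·42-3.0744) = 0.009965
  Sd branch = 0.01025·Sd^0.27·e^(0.036·RH+0.049·T) = 0.1198 μm/a
  sum: 0.009965 + 0.1198 → r_corr = 0.1297 μm/a
zinc: f(T) = +0.038·(T−10) [T≤10 °C] = -0.9272
  Pd branch = 0.0129·Pd^0.44·e^(0.046·RH+f) = 0.2814 μm/a
  Cl⁻ term: 0.0175·453.8^0.57·exp(0.008·42+0.085·-14.4) = 0.2354
  sum: 0.2814 + 0.2354 → r_corr = 0.5168 μm/a
Ordering by μm/a: zinc (0.517) > copper (0.13)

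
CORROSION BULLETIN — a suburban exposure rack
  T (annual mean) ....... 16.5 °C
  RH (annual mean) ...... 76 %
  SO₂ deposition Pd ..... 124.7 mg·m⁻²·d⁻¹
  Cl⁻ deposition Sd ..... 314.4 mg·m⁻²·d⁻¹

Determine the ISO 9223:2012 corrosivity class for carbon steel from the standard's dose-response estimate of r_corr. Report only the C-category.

carbon steel: temperature factor f = -0.054·(6.5) = -0.3510
  SO₂ term: 1.77·124.7^0.52·exp(0.02·76-0.3510) = 70.07
  Sd branch = 0.102·Sd^0.62·e^(0.033·RH+0.04·T) = 85.68 μm/a
  sum: 70.07 + 85.68 → r_corr = 155.7 μm/a
Category bounds: 80…200 μm/a bracket r_corr ⇒ C5

C5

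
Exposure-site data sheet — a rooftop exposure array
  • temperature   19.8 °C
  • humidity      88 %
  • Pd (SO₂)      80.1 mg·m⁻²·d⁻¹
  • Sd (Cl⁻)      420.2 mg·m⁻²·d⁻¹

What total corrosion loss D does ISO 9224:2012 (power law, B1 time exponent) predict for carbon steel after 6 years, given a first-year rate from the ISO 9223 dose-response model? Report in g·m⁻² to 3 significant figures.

carbon steel: temperature factor f = -0.054·(9.8) = -0.5292
  sulphur-dioxide contribution → 59.21 μm/a
  chloride contribution → 173.9 μm/a
  ⇒ r_corr(carbon steel) = 233.1 μm/a
Long-term exponent b (ISO 9224 Table 2, B1) = 0.523
  D(6) = 233.1 × 6^0.523 = 233.1 × 2.553 = 595 μm
  Mass loss = 595 μm × 7.85 g/cm³ = 4671 g·m⁻²

D(6) = 4.67e+03 g·m⁻²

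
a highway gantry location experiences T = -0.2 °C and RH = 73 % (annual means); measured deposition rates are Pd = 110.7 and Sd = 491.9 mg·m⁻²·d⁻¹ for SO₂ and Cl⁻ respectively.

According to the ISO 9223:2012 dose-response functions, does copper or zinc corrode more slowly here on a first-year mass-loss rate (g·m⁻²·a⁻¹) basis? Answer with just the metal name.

copper: T≤10 °C ⇒ hinge +0.126·(-0.2−10) = -1.2852
  SO₂ term: 0.0053·110.7^0.26·exp(0.059·73-1.2852) = 0.3699
  Sd branch = 0.01025·Sd^0.27·e^(0.036·RH+0.049·T) = 0.7492 μm/a
  sum: 0.3699 + 0.7492 → r_corr = 1.119 μm/a
  mass loss = 1.119 μm/a × 8.96 g/cm³ = 10.03 g·m⁻²·a⁻¹
zinc: T≤10 °C ⇒ hinge +0.038·(-0.2−10) = -0.3876
  Pd branch = 0.0129·Pd^0.44·e^(0.046·RH+f) = 1.995 μm/a
  Sd branch = 0.0175·Sd^0.57·e^(0.008·RH+0.085·T) = 1.056 μm/a
  sum: 1.995 + 1.056 → r_corr = 3.051 μm/a
  mass loss = 3.051 μm/a × 7.14 g/cm³ = 21.79 g·m⁻²·a⁻¹
Ordering by g·m⁻²·a⁻¹: zinc (21.8) > copper (10)

copper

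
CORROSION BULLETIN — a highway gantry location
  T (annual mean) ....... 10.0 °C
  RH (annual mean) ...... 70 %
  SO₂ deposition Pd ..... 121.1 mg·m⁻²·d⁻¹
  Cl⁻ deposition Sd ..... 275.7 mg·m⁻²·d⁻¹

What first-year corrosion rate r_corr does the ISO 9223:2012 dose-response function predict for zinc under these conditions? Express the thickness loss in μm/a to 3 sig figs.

zinc: T≤10 °C ⇒ hinge +0.038·(10.0−10) = +0.0000
  Pd branch = 0.0129·Pd^0.44·e^(0.046·RH+f) = 2.664 μm/a
  Sd branch = 0.0175·Sd^0.57·e^(0.008·RH+0.085·T) = 1.764 μm/a
  r_corr = 2.664 + 1.764 = 4.428 μm/a

r_corr = 4.43 μm/a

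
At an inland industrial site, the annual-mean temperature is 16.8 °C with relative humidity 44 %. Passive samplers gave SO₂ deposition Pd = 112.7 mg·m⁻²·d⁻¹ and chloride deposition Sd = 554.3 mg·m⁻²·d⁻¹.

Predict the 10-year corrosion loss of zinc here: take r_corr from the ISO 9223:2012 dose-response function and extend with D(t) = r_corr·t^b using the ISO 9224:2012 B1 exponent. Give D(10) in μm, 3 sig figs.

zinc: T>10 °C ⇒ hinge -0.071·(16.8−10) = -0.4828
  Pd branch = 0.0129·Pd^0.44·e^(0.046·RH+f) = 0.4817 μm/a
  Sd branch = 0.0175·Sd^0.57·e^(0.008·RH+0.085·T) = 3.802 μm/a
  sum: 0.4817 + 3.802 → r_corr = 4.284 μm/a
ISO 9224: D(t) = r_corr · t^b with b = 0.813 (zinc, B1)
  D(10) = 4.284 × 10^0.813 = 4.284 × 6.501 = 27.85 μm

D(10) = 27.8 μm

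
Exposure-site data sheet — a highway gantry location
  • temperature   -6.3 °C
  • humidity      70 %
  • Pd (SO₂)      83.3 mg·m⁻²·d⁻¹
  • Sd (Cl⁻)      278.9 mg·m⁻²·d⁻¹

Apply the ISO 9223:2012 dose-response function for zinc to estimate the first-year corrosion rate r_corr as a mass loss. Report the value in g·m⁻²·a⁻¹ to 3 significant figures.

zinc: T≤10 °C ⇒ hinge +0.038·(-6.3−10) = -0.6194
  SO₂ term: 0.0129·83.3^0.44·exp(0.046·70-0.6194) = 1.216
  Cl⁻ term: 0.0175·278.9^0.57·exp(0.008·70+0.085·-6.3) = 0.4442
  r_corr = 1.216 + 0.4442 = 1.661 μm/a
Convert to mass loss: 1.661 μm/a × 7.14 g/cm³ = 11.86 g·m⁻²·a⁻¹

r_corr = 11.9 g·m⁻²·a⁻¹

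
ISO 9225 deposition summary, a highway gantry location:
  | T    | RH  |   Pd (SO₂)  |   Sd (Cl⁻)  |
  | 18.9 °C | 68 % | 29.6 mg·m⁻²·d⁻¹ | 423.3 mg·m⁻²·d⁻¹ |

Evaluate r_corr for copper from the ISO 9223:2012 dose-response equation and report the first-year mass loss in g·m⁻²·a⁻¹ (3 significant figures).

copper: temperature factor f = -0.080·(8.9) = -0.7120
  SO₂ term: 0.0053·29.6^0.26·exp(0.059·68-0.7120) = 0.3467
  Cl⁻ term: 0.01025·423.3^0.27·exp(0.036·68+0.049·18.9) = 1.532
  r_corr = 0.3467 + 1.532 = 1.879 μm/a
Convert to mass loss: 1.879 μm/a × 8.96 g/cm³ = 16.83 g·m⁻²·a⁻¹

r_corr = 16.8 g·m⁻²·a⁻¹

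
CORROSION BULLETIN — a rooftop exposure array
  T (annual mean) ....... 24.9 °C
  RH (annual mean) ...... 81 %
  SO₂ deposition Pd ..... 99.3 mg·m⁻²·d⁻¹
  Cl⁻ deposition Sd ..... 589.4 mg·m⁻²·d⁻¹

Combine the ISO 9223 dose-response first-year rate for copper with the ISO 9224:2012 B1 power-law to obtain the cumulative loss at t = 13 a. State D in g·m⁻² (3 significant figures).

copper: T>10 °C ⇒ hinge -0.080·(24.9−10) = -1.1920
  Pd branch = 0.0053·Pd^0.26·e^(0.059·RH+f) = 0.6328 μm/a
  Cl⁻ term: 0.01025·589.4^0.27·exp(0.036·81+0.049·24.9) = 3.589
  sum: 0.6328 + 3.589 → r_corr = 4.222 μm/a
ISO 9224: D(t) = r_corr · t^b with b = 0.667 (copper, B1)
  D(13) = 4.222 × 13^0.667 = 4.222 × 5.534 = 23.36 μm
  Mass loss = 23.36 μm × 8.96 g/cm³ = 209.3 g·m⁻²

D(13) = 209 g·m⁻²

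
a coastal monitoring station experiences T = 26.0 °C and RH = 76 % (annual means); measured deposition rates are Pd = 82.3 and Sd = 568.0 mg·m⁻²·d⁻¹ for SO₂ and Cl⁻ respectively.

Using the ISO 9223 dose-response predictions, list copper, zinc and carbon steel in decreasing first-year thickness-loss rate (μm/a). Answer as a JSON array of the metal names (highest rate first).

["carbon steel", "zinc", "copper"]

copper: temperature factor f = -0.080·(16.0) = -1.2800
  SO₂ term: 0.0053·82.3^0.26·exp(0.059·76-1.2800) = 0.4109
  Sd branch = 0.01025·Sd^0.27·e^(0.036·RH+0.049·T) = 3.133 μm/a
  sum: 0.4109 + 3.133 → r_corr = 3.544 μm/a
zinc: f(T) = -0.071·(T−10) [T>10 °C] = -1.1360
  SO₂ term: 0.0129·82.3^0.44·exp(0.046·76-1.1360) = 0.9513
  Sd branch = 0.0175·Sd^0.57·e^(0.008·RH+0.085·T) = 10.89 μm/a
  r_corr = 0.9513 + 10.89 = 11.84 μm/a
carbon steel: temperature factor f = -0.054·(16.0) = -0.8640
  Pd branch = 1.77·Pd^0.52·e^(0.02·RH+f) = 33.8 μm/a
  Sd branch = 0.102·Sd^0.62·e^(0.033·RH+0.04·T) = 180.8 μm/a
  sum: 33.8 + 180.8 → r_corr = 214.6 μm/a
Ordering by μm/a: carbon steel (215) > zinc (11.8) > copper (3.54)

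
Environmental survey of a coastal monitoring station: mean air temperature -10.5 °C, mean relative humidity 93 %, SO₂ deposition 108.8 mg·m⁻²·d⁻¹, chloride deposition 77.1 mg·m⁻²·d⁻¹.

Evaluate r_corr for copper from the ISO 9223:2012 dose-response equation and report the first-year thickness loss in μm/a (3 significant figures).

r_corr = 0.891 μm/a

copper: T≤10 °C ⇒ hinge +0.126·(-10.5−10) = -2.5830
  Pd branch = 0.0053·Pd^0.26·e^(0.059·RH+f) = 0.3273 μm/a
  Cl⁻ term: 0.01025·77.1^0.27·exp(0.036·93+0.049·-10.5) = 0.5634
  sum: 0.3273 + 0.5634 → r_corr = 0.8907 μm/a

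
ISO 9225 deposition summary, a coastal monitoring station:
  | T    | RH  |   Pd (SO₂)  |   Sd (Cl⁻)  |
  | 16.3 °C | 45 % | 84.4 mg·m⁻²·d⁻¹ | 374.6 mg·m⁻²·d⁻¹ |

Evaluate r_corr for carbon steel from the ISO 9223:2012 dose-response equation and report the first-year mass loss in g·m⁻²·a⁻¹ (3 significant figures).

r_corr = 512 g·m⁻²·a⁻¹

carbon steel: temperature factor f = -0.054·(6.3) = -0.3402
  SO₂ term: 1.77·84.4^0.52·exp(0.02·45-0.3402) = 31.1
  Sd branch = 0.102·Sd^0.62·e^(0.033·RH+0.04·T) = 34.06 μm/a
  sum: 31.1 + 34.06 → r_corr = 65.17 μm/a
Convert to mass loss: 65.17 μm/a × 7.85 g/cm³ = 511.6 g·m⁻²·a⁻¹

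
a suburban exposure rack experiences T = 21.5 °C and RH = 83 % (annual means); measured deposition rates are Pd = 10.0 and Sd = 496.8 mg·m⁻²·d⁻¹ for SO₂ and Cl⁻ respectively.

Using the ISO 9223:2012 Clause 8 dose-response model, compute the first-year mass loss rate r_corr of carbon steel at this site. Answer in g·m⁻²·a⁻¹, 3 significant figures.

carbon steel: T>10 °C ⇒ hinge -0.054·(21.5−10) = -0.6210
  SO₂ term: 1.77·10.0^0.52·exp(0.02·83-0.6210) = 16.57
  Cl⁻ term: 0.102·496.8^0.62·exp(0.033·83+0.04·21.5) = 175.1
  sum: 16.57 + 175.1 → r_corr = 191.7 μm/a
Convert to mass loss: 191.7 μm/a × 7.85 g/cm³ = 1504 g·m⁻²·a⁻¹

r_corr = 1.50e+03 g·m⁻²·a⁻¹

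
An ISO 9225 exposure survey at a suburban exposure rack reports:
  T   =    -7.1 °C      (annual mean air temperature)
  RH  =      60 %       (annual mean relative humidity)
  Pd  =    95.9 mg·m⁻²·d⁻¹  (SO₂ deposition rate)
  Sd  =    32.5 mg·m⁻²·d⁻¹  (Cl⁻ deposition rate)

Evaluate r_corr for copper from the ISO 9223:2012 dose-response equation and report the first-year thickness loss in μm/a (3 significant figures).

r_corr = 0.230 μm/a

copper: temperature factor f = +0.126·(-17.1) = -2.1546
  sulphur-dioxide contribution → 0.06938 μm/a
  chloride contribution → 0.1607 μm/a
  total first-year rate 0.23 μm/a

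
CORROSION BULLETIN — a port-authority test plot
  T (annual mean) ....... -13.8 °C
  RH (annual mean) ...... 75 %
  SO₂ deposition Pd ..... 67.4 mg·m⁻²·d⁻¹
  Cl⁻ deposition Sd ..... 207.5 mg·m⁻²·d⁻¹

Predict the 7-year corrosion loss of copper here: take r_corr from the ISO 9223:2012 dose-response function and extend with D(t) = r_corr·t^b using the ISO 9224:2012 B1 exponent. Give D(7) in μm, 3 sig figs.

copper: f(T) = +0.126·(T−10) [T≤10 °C] = -2.9988
  SO₂ term: 0.0053·67.4^0.26·exp(0.059·75-2.9988) = 0.06594
  Sd branch = 0.01025·Sd^0.27·e^(0.036·RH+0.049·T) = 0.3275 μm/a
  r_corr = 0.06594 + 0.3275 = 0.3935 μm/a
ISO 9224: D(t) = r_corr · t^b with b = 0.667 (copper, B1)
  D(7) = 0.3935 × 7^0.667 = 0.3935 × 3.662 = 1.441 μm

D(7) = 1.44 μm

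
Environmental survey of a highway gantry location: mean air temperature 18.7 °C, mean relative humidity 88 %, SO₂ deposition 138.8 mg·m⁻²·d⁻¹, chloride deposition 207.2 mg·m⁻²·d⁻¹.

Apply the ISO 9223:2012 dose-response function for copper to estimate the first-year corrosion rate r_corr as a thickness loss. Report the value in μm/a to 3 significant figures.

copper: f(T) = -0.080·(T−10) [T>10 °C] = -0.6960
  SO₂ term: 0.0053·138.8^0.26·exp(0.059·88-0.6960) = 1.714
  Cl⁻ term: 0.01025·207.2^0.27·exp(0.036·88+0.049·18.7) = 2.57
  r_corr = 1.714 + 2.57 = 4.284 μm/a

r_corr = 4.28 μm/a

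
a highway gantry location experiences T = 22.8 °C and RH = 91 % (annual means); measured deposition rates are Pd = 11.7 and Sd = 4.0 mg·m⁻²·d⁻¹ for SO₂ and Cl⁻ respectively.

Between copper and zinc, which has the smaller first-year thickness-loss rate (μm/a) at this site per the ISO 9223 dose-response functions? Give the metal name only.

copper: f(T) = -0.080·(T−10) [T>10 °C] = -1.0240
  SO₂ term: 0.0053·11.7^0.26·exp(0.059·91-1.0240) = 0.7745
  Cl⁻ term: 0.01025·4.0^0.27·exp(0.036·91+0.049·22.8) = 1.206
  r_corr = 0.7745 + 1.206 = 1.98 μm/a
zinc: T>10 °C ⇒ hinge -0.071·(22.8−10) = -0.9088
  SO₂ term: 0.0129·11.7^0.44·exp(0.046·91-0.9088) = 1.009
  Cl⁻ term: 0.0175·4.0^0.57·exp(0.008·91+0.085·22.8) = 0.5547
  sum: 1.009 + 0.5547 → r_corr = 1.564 μm/a
Ordering by μm/a: copper (1.98) > zinc (1.56)

zinc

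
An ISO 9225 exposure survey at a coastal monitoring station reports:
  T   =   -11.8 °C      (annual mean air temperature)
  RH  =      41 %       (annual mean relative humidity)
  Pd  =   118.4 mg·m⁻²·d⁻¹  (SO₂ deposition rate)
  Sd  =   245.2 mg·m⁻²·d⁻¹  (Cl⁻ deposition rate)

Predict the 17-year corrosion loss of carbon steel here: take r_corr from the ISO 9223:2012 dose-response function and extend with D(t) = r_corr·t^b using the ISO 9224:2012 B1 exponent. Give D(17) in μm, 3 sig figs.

carbon steel: temperature factor f = +0.150·(-21.8) = -3.2700
  sulphur-dioxide contribution → 1.828 μm/a
  chloride contribution → 7.46 μm/a
  ⇒ r_corr(carbon steel) = 9.288 μm/a
ISO 9224: D(t) = r_corr · t^b with b = 0.523 (carbon steel, B1)
  D(17) = 9.288 × 17^0.523 = 9.288 × 4.401 = 40.87 μm

D(17) = 40.9 μm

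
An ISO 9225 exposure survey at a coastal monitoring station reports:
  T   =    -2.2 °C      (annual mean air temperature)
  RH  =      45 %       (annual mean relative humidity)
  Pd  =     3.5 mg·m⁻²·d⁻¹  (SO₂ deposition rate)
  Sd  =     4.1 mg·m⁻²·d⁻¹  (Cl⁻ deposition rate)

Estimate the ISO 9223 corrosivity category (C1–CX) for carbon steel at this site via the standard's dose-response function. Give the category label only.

carbon steel: f(T) = +0.150·(T−10) [T≤10 °C] = -1.8300
  sulphur-dioxide contribution → 1.34 μm/a
  chloride contribution → 0.9891 μm/a
  total first-year rate 2.329 μm/a
2.33 μm/a falls in (1.3, 25] for carbon steel → category C2

C2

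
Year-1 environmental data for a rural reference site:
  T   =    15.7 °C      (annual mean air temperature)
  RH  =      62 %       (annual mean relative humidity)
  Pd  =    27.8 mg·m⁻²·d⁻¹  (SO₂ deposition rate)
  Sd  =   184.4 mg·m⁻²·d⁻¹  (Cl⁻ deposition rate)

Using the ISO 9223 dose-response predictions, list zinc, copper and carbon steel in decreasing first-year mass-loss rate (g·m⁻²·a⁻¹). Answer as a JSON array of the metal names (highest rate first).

["carbon steel", "zinc", "copper"]

zinc: f(T) = -0.071·(T−10) [T>10 °C] = -0.4047
  Pd branch = 0.0129·Pd^0.44·e^(0.046·RH+f) = 0.6439 μm/a
  Cl⁻ term: 0.0175·184.4^0.57·exp(0.008·62+0.085·15.7) = 2.135
  r_corr = 0.6439 + 2.135 = 2.779 μm/a
  mass loss = 2.779 μm/a × 7.14 g/cm³ = 19.84 g·m⁻²·a⁻¹
copper: T>10 °C ⇒ hinge -0.080·(15.7−10) = -0.4560
  Pd branch = 0.0053·Pd^0.26·e^(0.059·RH+f) = 0.3093 μm/a
  Cl⁻ term: 0.01025·184.4^0.27·exp(0.036·62+0.049·15.7) = 0.8432
  r_corr = 0.3093 + 0.8432 = 1.152 μm/a
  mass loss = 1.152 μm/a × 8.96 g/cm³ = 10.33 g·m⁻²·a⁻¹
carbon steel: temperature factor f = -0.054·(5.7) = -0.3078
  SO₂ term: 1.77·27.8^0.52·exp(0.02·62-0.3078) = 25.34
  Sd branch = 0.102·Sd^0.62·e^(0.033·RH+0.04·T) = 37.56 μm/a
  sum: 25.34 + 37.56 → r_corr = 62.89 μm/a
  mass loss = 62.89 μm/a × 7.85 g/cm³ = 493.7 g·m⁻²·a⁻¹
Ordering by g·m⁻²·a⁻¹: carbon steel (494) > zinc (19.8) > copper (10.3)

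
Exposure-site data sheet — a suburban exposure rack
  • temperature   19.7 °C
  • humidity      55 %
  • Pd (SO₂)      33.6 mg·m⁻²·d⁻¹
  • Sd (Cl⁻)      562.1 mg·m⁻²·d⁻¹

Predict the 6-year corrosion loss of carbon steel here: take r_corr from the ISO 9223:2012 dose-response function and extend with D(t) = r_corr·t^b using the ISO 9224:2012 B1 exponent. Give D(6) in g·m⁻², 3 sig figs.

carbon steel: T>10 °C ⇒ hinge -0.054·(19.7−10) = -0.5238
  sulphur-dioxide contribution → 19.58 μm/a
  chloride contribution → 69.82 μm/a
  total first-year rate 89.4 μm/a
ISO 9224: D(t) = r_corr · t^b with b = 0.523 (carbon steel, B1)
  D(6) = 89.4 × 6^0.523 = 89.4 × 2.553 = 228.2 μm
  Mass loss = 228.2 μm × 7.85 g/cm³ = 1791 g·m⁻²

D(6) = 1.79e+03 g·m⁻²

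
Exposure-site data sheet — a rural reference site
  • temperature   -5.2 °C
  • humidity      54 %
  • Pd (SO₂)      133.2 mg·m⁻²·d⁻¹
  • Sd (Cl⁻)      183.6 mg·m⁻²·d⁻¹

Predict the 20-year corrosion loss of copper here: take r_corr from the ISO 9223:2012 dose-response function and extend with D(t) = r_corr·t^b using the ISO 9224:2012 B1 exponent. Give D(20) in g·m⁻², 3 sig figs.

D(20) = 19.4 g·m⁻²

copper: T≤10 °C ⇒ hinge +0.126·(-5.2−10) = -1.9152
  Pd branch = 0.0053·Pd^0.26·e^(0.059·RH+f) = 0.06738 μm/a
  Sd branch = 0.01025·Sd^0.27·e^(0.036·RH+0.049·T) = 0.2268 μm/a
  sum: 0.06738 + 0.2268 → r_corr = 0.2941 μm/a
Power-law: D(20) = r_corr · 20^0.667
  D(20) = 0.2941 × 20^0.667 = 0.2941 × 7.375 = 2.169 μm
  Mass loss = 2.169 μm × 8.96 g/cm³ = 19.44 g·m⁻²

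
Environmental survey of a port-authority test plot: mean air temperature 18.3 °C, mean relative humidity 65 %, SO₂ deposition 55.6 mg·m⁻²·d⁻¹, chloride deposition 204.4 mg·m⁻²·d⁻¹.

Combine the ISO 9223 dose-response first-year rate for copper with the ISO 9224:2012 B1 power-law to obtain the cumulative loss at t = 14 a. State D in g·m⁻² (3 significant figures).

D(14) = 75.9 g·m⁻²

copper: f(T) = -0.080·(T−10) [T>10 °C] = -0.6640
  SO₂ term: 0.0053·55.6^0.26·exp(0.059·65-0.6640) = 0.359
  Sd branch = 0.01025·Sd^0.27·e^(0.036·RH+0.049·T) = 1.097 μm/a
  sum: 0.359 + 1.097 → r_corr = 1.456 μm/a
Long-term exponent b (ISO 9224 Table 2, B1) = 0.667
  D(14) = 1.456 × 14^0.667 = 1.456 × 5.814 = 8.466 μm
  Mass loss = 8.466 μm × 8.96 g/cm³ = 75.85 g·m⁻²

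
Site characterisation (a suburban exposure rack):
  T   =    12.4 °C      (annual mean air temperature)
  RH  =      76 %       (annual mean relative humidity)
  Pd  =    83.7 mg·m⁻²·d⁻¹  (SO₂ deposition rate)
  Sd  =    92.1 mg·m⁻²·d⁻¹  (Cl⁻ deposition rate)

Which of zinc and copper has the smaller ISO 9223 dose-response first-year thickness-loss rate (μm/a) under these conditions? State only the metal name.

zinc: T>10 °C ⇒ hinge -0.071·(12.4−10) = -0.1704
  sulphur-dioxide contribution → 2.517 μm/a
  chloride contribution → 1.215 μm/a
  ⇒ r_corr(zinc) = 3.732 μm/a
copper: T>10 °C ⇒ hinge -0.080·(12.4−10) = -0.1920
  sulphur-dioxide contribution → 1.225 μm/a
  chloride contribution → 0.9844 μm/a
  total first-year rate 2.21 μm/a
Ordering by μm/a: zinc (3.73) > copper (2.21)

copper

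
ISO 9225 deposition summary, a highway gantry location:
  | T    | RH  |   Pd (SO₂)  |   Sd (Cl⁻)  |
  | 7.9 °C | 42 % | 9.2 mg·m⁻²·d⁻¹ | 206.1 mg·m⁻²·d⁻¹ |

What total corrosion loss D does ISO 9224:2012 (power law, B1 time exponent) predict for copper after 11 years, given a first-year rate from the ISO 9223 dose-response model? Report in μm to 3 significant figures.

D(11) = 1.86 μm

copper: f(T) = +0.126·(T−10) [T≤10 °C] = -0.2646
  sulphur-dioxide contribution → 0.08632 μm/a
  chloride contribution → 0.2886 μm/a
  total first-year rate 0.3749 μm/a
Power-law: D(11) = r_corr · 11^0.667
  D(11) = 0.3749 × 11^0.667 = 0.3749 × 4.95 = 1.856 μm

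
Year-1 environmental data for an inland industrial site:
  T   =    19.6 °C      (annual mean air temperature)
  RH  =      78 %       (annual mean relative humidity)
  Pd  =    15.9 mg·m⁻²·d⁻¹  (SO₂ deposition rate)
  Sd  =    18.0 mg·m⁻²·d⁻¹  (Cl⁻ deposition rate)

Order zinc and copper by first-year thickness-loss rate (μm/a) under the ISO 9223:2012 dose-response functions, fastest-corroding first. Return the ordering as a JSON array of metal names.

["zinc", "copper"]

zinc: T>10 °C ⇒ hinge -0.071·(19.6−10) = -0.6816
  sulphur-dioxide contribution → 0.797 μm/a
  chloride contribution → 0.8976 μm/a
  total first-year rate 1.695 μm/a
copper: T>10 °C ⇒ hinge -0.080·(19.6−10) = -0.7680
  sulphur-dioxide contribution → 0.5032 μm/a
  chloride contribution → 0.9688 μm/a
  total first-year rate 1.472 μm/a
Ordering by μm/a: zinc (1.69) > copper (1.47)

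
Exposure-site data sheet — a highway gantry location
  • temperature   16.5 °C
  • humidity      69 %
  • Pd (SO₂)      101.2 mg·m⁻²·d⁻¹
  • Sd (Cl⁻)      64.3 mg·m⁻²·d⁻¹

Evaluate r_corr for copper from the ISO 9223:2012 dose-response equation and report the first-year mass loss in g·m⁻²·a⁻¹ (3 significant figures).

copper: temperature factor f = -0.080·(6.5) = -0.5200
  SO₂ term: 0.0053·101.2^0.26·exp(0.059·69-0.5200) = 0.6135
  Cl⁻ term: 0.01025·64.3^0.27·exp(0.036·69+0.049·16.5) = 0.8489
  sum: 0.6135 + 0.8489 → r_corr = 1.462 μm/a
Convert to mass loss: 1.462 μm/a × 8.96 g/cm³ = 13.1 g·m⁻²·a⁻¹

r_corr = 13.1 g·m⁻²·a⁻¹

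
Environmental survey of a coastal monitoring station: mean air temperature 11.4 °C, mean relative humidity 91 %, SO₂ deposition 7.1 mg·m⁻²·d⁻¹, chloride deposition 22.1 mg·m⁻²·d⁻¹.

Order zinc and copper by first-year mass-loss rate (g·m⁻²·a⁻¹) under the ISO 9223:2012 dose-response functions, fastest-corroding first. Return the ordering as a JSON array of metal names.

["copper", "zinc"]

zinc: T>10 °C ⇒ hinge -0.071·(11.4−10) = -0.0994
  SO₂ term: 0.0129·7.1^0.44·exp(0.046·91-0.0994) = 1.819
  Cl⁻ term: 0.0175·22.1^0.57·exp(0.008·91+0.085·11.4) = 0.5576
  sum: 1.819 + 0.5576 → r_corr = 2.377 μm/a
  mass loss = 2.377 μm/a × 7.14 g/cm³ = 16.97 g·m⁻²·a⁻¹
copper: f(T) = -0.080·(T−10) [T>10 °C] = -0.1120
  Pd branch = 0.0053·Pd^0.26·e^(0.059·RH+f) = 1.693 μm/a
  Sd branch = 0.01025·Sd^0.27·e^(0.036·RH+0.049·T) = 1.094 μm/a
  r_corr = 1.693 + 1.094 = 2.787 μm/a
  mass loss = 2.787 μm/a × 8.96 g/cm³ = 24.97 g·m⁻²·a⁻¹
Ordering by g·m⁻²·a⁻¹: copper (25) > zinc (17)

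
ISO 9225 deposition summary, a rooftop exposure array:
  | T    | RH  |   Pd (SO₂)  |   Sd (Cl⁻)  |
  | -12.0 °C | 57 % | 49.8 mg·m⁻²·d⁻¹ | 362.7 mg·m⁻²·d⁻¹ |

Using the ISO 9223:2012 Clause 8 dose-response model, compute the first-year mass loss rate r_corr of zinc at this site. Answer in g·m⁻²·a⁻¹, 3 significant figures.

zinc: T≤10 °C ⇒ hinge +0.038·(-12.0−10) = -0.8360
  SO₂ term: 0.0129·49.8^0.44·exp(0.046·57-0.8360) = 0.4296
  Sd branch = 0.0175·Sd^0.57·e^(0.008·RH+0.085·T) = 0.2864 μm/a
  r_corr = 0.4296 + 0.2864 = 0.716 μm/a
Convert to mass loss: 0.716 μm/a × 7.14 g/cm³ = 5.112 g·m⁻²·a⁻¹

r_corr = 5.11 g·m⁻²·a⁻¹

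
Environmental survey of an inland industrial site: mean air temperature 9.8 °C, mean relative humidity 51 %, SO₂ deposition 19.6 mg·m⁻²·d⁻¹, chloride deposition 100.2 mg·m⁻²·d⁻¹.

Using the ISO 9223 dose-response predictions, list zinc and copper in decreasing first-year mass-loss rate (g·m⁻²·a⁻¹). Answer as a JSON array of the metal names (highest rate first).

["zinc", "copper"]

zinc: temperature factor f = +0.038·(-0.2) = -0.0076
  Pd branch = 0.0129·Pd^0.44·e^(0.046·RH+f) = 0.4951 μm/a
  Cl⁻ term: 0.0175·100.2^0.57·exp(0.008·51+0.085·9.8) = 0.8366
  sum: 0.4951 + 0.8366 → r_corr = 1.332 μm/a
  mass loss = 1.332 μm/a × 7.14 g/cm³ = 9.508 g·m⁻²·a⁻¹
copper: temperature factor f = +0.126·(-0.2) = -0.0252
  SO₂ term: 0.0053·19.6^0.26·exp(0.059·51-0.0252) = 0.227
  Cl⁻ term: 0.01025·100.2^0.27·exp(0.036·51+0.049·9.8) = 0.3605
  sum: 0.227 + 0.3605 → r_corr = 0.5875 μm/a
  mass loss = 0.5875 μm/a × 8.96 g/cm³ = 5.264 g·m⁻²·a⁻¹
Ordering by g·m⁻²·a⁻¹: zinc (9.51) > copper (5.26)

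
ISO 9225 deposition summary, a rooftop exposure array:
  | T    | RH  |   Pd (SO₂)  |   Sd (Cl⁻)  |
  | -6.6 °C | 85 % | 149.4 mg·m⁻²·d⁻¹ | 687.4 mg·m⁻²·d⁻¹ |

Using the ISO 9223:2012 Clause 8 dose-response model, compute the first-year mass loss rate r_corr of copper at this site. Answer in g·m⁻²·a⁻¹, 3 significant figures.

r_corr = 11.5 g·m⁻²·a⁻¹

copper: T≤10 °C ⇒ hinge +0.126·(-6.6−10) = -2.0916
  SO₂ term: 0.0053·149.4^0.26·exp(0.059·85-2.0916) = 0.3624
  Cl⁻ term: 0.01025·687.4^0.27·exp(0.036·85+0.049·-6.6) = 0.9231
  r_corr = 0.3624 + 0.9231 = 1.286 μm/a
Convert to mass loss: 1.286 μm/a × 8.96 g/cm³ = 11.52 g·m⁻²·a⁻¹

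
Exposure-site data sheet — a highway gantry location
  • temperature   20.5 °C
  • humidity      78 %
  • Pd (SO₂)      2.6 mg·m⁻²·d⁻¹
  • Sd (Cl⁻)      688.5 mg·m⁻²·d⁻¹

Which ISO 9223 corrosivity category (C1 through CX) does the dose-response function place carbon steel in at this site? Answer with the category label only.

carbon steel: f(T) = -0.054·(T−10) [T>10 °C] = -0.5670
  Pd branch = 1.77·Pd^0.52·e^(0.02·RH+f) = 7.853 μm/a
  Cl⁻ term: 0.102·688.5^0.62·exp(0.033·78+0.04·20.5) = 174.6
  sum: 7.853 + 174.6 → r_corr = 182.5 μm/a
182 μm/a falls in (80, 200] for carbon steel → category C5

C5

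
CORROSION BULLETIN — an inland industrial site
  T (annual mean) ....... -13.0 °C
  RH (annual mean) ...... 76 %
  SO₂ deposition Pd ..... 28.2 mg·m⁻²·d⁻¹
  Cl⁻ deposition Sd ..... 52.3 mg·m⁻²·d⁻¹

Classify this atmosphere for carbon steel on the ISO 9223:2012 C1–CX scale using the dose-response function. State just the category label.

C2

carbon steel: temperature factor f = +0.150·(-23.0) = -3.4500
  Pd branch = 1.77·Pd^0.52·e^(0.02·RH+f) = 1.459 μm/a
  Cl⁻ term: 0.102·52.3^0.62·exp(0.033·76+0.04·-13.0) = 8.659
  r_corr = 1.459 + 8.659 = 10.12 μm/a
ISO 9223 Table 2 (carbon steel): 1.3 < 10.1 ≤ 25 μm/a ⇒ C2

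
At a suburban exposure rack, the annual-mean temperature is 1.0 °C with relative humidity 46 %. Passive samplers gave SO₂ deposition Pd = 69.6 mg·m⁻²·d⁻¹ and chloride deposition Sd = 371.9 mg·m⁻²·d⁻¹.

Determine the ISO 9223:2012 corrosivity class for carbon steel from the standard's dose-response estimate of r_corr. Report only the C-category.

C3

carbon steel: f(T) = +0.150·(T−10) [T≤10 °C] = -1.3500
  SO₂ term: 1.77·69.6^0.52·exp(0.02·46-1.3500) = 10.46
  Cl⁻ term: 0.102·371.9^0.62·exp(0.033·46+0.04·1.0) = 19.01
  r_corr = 10.46 + 19.01 = 29.46 μm/a
29.5 μm/a falls in (25, 50] for carbon steel → category C3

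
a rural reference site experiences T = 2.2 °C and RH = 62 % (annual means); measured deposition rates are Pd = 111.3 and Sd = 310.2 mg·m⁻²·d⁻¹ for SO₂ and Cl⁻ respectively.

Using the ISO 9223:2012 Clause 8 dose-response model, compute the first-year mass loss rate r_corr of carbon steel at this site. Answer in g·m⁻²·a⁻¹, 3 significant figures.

carbon steel: T≤10 °C ⇒ hinge +0.150·(2.2−10) = -1.1700
  Pd branch = 1.77·Pd^0.52·e^(0.02·RH+f) = 22.01 μm/a
  Sd branch = 0.102·Sd^0.62·e^(0.033·RH+0.04·T) = 30.21 μm/a
  r_corr = 22.01 + 30.21 = 52.22 μm/a
Convert to mass loss: 52.22 μm/a × 7.85 g/cm³ = 409.9 g·m⁻²·a⁻¹

r_corr = 410 g·m⁻²·a⁻¹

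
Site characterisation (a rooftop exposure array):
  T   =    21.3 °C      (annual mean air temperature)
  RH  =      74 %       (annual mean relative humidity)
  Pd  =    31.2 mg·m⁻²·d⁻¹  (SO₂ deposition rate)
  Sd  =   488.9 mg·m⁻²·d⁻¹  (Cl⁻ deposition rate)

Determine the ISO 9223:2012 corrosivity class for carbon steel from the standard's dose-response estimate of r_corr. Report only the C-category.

carbon steel: f(T) = -0.054·(T−10) [T>10 °C] = -0.6102
  SO₂ term: 1.77·31.2^0.52·exp(0.02·74-0.6102) = 25.27
  Cl⁻ term: 0.102·488.9^0.62·exp(0.033·74+0.04·21.3) = 127.8
  r_corr = 25.27 + 127.8 = 153.1 μm/a
153 μm/a falls in (80, 200] for carbon steel → category C5

C5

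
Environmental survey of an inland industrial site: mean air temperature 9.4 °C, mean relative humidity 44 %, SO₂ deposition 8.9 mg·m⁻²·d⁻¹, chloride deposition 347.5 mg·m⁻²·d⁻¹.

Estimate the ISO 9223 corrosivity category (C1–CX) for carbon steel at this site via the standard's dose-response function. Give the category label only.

C3

carbon steel: temperature factor f = +0.150·(-0.6) = -0.0900
  Pd branch = 1.77·Pd^0.52·e^(0.02·RH+f) = 12.15 μm/a
  Cl⁻ term: 0.102·347.5^0.62·exp(0.033·44+0.04·9.4) = 23.87
  sum: 12.15 + 23.87 → r_corr = 36.03 μm/a
ISO 9223 Table 2 (carbon steel): 25 < 36 ≤ 50 μm/a ⇒ C3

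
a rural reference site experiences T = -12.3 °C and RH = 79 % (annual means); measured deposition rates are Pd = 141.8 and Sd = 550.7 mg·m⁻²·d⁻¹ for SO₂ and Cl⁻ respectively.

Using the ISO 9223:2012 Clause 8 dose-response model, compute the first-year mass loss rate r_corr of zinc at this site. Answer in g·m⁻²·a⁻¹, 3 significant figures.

r_corr = 16.2 g·m⁻²·a⁻¹

zinc: T≤10 °C ⇒ hinge +0.038·(-12.3−10) = -0.8474
  sulphur-dioxide contribution → 1.852 μm/a
  chloride contribution → 0.4225 μm/a
  ⇒ r_corr(zinc) = 2.274 μm/a
Convert to mass loss: 2.274 μm/a × 7.14 g/cm³ = 16.24 g·m⁻²·a⁻¹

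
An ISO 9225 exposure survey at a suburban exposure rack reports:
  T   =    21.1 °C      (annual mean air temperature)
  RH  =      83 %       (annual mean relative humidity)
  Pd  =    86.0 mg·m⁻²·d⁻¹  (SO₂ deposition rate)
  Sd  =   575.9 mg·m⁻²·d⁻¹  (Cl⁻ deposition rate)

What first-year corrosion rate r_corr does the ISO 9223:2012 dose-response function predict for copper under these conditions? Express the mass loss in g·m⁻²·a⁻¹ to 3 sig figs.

r_corr = 36.8 g·m⁻²·a⁻¹

copper: temperature factor f = -0.080·(11.1) = -0.8880
  SO₂ term: 0.0053·86.0^0.26·exp(0.059·83-0.8880) = 0.9297
  Cl⁻ term: 0.01025·575.9^0.27·exp(0.036·83+0.049·21.1) = 3.182
  sum: 0.9297 + 3.182 → r_corr = 4.112 μm/a
Convert to mass loss: 4.112 μm/a × 8.96 g/cm³ = 36.84 g·m⁻²·a⁻¹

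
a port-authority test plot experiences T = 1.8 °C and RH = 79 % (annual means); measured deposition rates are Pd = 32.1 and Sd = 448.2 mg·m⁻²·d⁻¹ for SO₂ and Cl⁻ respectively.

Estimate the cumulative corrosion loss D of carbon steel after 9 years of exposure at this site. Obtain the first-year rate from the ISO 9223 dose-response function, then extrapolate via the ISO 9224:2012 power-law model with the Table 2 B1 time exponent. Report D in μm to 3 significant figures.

carbon steel: f(T) = +0.150·(T−10) [T≤10 °C] = -1.2300
  SO₂ term: 1.77·32.1^0.52·exp(0.02·79-1.2300) = 15.25
  Sd branch = 0.102·Sd^0.62·e^(0.033·RH+0.04·T) = 65.46 μm/a
  sum: 15.25 + 65.46 → r_corr = 80.71 μm/a
ISO 9224: D(t) = r_corr · t^b with b = 0.523 (carbon steel, B1)
  D(9) = 80.71 × 9^0.523 = 80.71 × 3.156 = 254.7 μm

D(9) = 255 μm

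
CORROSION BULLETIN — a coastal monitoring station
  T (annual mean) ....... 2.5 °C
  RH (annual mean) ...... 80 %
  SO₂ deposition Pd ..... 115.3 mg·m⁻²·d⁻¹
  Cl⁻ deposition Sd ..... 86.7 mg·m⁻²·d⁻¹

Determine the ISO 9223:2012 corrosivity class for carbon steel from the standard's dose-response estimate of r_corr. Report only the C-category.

carbon steel: T≤10 °C ⇒ hinge +0.150·(2.5−10) = -1.1250
  SO₂ term: 1.77·115.3^0.52·exp(0.02·80-1.1250) = 33.61
  Sd branch = 0.102·Sd^0.62·e^(0.033·RH+0.04·T) = 25.13 μm/a
  sum: 33.61 + 25.13 → r_corr = 58.73 μm/a
Category bounds: 50…80 μm/a bracket r_corr ⇒ C4

C4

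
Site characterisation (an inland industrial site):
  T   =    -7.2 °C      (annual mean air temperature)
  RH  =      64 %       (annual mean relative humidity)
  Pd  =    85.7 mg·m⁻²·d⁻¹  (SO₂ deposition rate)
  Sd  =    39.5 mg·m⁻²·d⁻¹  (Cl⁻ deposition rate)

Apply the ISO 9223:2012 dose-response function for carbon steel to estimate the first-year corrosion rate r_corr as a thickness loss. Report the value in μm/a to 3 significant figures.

r_corr = 11.1 μm/a

carbon steel: temperature factor f = +0.150·(-17.2) = -2.5800
  SO₂ term: 1.77·85.7^0.52·exp(0.02·64-2.5800) = 4.881
  Cl⁻ term: 0.102·39.5^0.62·exp(0.033·64+0.04·-7.2) = 6.175
  sum: 4.881 + 6.175 → r_corr = 11.06 μm/a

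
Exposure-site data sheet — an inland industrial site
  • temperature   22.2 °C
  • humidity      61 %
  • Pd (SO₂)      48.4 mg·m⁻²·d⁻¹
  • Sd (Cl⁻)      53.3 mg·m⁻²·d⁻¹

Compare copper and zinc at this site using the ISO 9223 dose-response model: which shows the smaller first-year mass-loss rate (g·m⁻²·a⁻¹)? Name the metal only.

copper: T>10 °C ⇒ hinge -0.080·(22.2−10) = -0.9760
  Pd branch = 0.0053·Pd^0.26·e^(0.059·RH+f) = 0.2002 μm/a
  Sd branch = 0.01025·Sd^0.27·e^(0.036·RH+0.049·T) = 0.8 μm/a
  sum: 0.2002 + 0.8 → r_corr = 1 μm/a
  mass loss = 1 μm/a × 8.96 g/cm³ = 8.962 g·m⁻²·a⁻¹
zinc: T>10 °C ⇒ hinge -0.071·(22.2−10) = -0.8662
  SO₂ term: 0.0129·48.4^0.44·exp(0.046·61-0.8662) = 0.4947
  Cl⁻ term: 0.0175·53.3^0.57·exp(0.008·61+0.085·22.2) = 1.814
  sum: 0.4947 + 1.814 → r_corr = 2.309 μm/a
  mass loss = 2.309 μm/a × 7.14 g/cm³ = 16.49 g·m⁻²·a⁻¹
Ordering by g·m⁻²·a⁻¹: zinc (16.5) > copper (8.96)

copper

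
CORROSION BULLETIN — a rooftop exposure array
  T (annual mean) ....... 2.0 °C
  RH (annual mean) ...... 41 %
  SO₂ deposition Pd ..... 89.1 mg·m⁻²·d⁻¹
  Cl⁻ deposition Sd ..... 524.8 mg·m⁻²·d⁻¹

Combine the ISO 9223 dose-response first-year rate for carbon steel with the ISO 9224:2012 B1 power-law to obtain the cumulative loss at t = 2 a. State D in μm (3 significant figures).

D(2) = 47.8 μm

carbon steel: f(T) = +0.150·(T−10) [T≤10 °C] = -1.2000
  Pd branch = 1.77·Pd^0.52·e^(0.02·RH+f) = 12.5 μm/a
  Sd branch = 0.102·Sd^0.62·e^(0.033·RH+0.04·T) = 20.77 μm/a
  sum: 12.5 + 20.77 → r_corr = 33.26 μm/a
ISO 9224: D(t) = r_corr · t^b with b = 0.523 (carbon steel, B1)
  D(2) = 33.26 × 2^0.523 = 33.26 × 1.437 = 47.8 μm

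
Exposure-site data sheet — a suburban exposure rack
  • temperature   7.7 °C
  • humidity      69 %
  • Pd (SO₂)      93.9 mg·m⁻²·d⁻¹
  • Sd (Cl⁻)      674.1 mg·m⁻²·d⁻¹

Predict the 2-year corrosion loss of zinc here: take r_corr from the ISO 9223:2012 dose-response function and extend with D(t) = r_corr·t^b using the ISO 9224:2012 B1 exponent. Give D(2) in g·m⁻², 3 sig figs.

zinc: T≤10 °C ⇒ hinge +0.038·(7.7−10) = -0.0874
  Pd branch = 0.0129·Pd^0.44·e^(0.046·RH+f) = 2.085 μm/a
  Sd branch = 0.0175·Sd^0.57·e^(0.008·RH+0.085·T) = 2.395 μm/a
  sum: 2.085 + 2.395 → r_corr = 4.48 μm/a
ISO 9224: D(t) = r_corr · t^b with b = 0.813 (zinc, B1)
  D(2) = 4.48 × 2^0.813 = 4.48 × 1.757 = 7.871 μm
  Mass loss = 7.871 μm × 7.14 g/cm³ = 56.2 g·m⁻²

D(2) = 56.2 g·m⁻²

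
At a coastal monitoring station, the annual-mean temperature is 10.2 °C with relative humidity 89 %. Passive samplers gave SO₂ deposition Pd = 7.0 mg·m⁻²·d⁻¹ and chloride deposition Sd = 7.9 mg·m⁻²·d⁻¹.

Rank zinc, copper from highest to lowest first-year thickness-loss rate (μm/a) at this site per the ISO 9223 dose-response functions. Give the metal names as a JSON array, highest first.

["copper", "zinc"]

zinc: temperature factor f = -0.071·(0.2) = -0.0142
  Pd branch = 0.0129·Pd^0.44·e^(0.046·RH+f) = 1.796 μm/a
  Sd branch = 0.0175·Sd^0.57·e^(0.008·RH+0.085·T) = 0.2757 μm/a
  sum: 1.796 + 0.2757 → r_corr = 2.072 μm/a
copper: temperature factor f = -0.080·(0.2) = -0.0160
  Pd branch = 0.0053·Pd^0.26·e^(0.059·RH+f) = 1.65 μm/a
  Cl⁻ term: 0.01025·7.9^0.27·exp(0.036·89+0.049·10.2) = 0.7271
  sum: 1.65 + 0.7271 → r_corr = 2.377 μm/a
Ordering by μm/a: copper (2.38) > zinc (2.07)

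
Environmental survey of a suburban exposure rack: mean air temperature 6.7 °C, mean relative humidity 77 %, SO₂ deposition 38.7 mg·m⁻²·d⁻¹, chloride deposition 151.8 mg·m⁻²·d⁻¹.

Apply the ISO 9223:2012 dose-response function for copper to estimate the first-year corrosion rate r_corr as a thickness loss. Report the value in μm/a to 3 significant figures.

copper: temperature factor f = +0.126·(-3.3) = -0.4158
  SO₂ term: 0.0053·38.7^0.26·exp(0.059·77-0.4158) = 0.8502
  Sd branch = 0.01025·Sd^0.27·e^(0.036·RH+0.049·T) = 0.8833 μm/a
  sum: 0.8502 + 0.8833 → r_corr = 1.733 μm/a

r_corr = 1.73 μm/a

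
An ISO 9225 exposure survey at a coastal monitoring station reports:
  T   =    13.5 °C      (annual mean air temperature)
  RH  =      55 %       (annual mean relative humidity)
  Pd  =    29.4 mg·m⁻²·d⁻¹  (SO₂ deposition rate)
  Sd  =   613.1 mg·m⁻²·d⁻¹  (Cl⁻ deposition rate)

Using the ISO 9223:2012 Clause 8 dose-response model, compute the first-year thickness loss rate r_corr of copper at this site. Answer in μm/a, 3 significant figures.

r_corr = 1.06 μm/a

copper: temperature factor f = -0.080·(3.5) = -0.2800
  Pd branch = 0.0053·Pd^0.26·e^(0.059·RH+f) = 0.2476 μm/a
  Sd branch = 0.01025·Sd^0.27·e^(0.036·RH+0.049·T) = 0.8139 μm/a
  r_corr = 0.2476 + 0.8139 = 1.061 μm/a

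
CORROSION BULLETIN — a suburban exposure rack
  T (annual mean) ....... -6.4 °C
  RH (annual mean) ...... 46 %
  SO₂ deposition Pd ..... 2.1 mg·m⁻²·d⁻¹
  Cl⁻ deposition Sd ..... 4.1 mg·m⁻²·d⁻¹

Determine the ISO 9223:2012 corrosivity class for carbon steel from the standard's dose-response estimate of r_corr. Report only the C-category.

carbon steel: temperature factor f = +0.150·(-16.4) = -2.4600
  SO₂ term: 1.77·2.1^0.52·exp(0.02·46-2.4600) = 0.5581
  Cl⁻ term: 0.102·4.1^0.62·exp(0.033·46+0.04·-6.4) = 0.8642
  sum: 0.5581 + 0.8642 → r_corr = 1.422 μm/a
1.42 μm/a falls in (1.3, 25] for carbon steel → category C2

C2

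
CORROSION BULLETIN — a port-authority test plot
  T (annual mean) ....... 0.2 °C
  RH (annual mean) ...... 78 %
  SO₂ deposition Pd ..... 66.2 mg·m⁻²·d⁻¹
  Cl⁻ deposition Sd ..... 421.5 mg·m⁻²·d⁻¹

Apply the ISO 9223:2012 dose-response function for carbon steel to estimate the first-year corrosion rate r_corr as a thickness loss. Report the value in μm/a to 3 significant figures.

r_corr = 74.3 μm/a

carbon steel: T≤10 °C ⇒ hinge +0.150·(0.2−10) = -1.4700
  sulphur-dioxide contribution → 17.14 μm/a
  chloride contribution → 57.19 μm/a
  total first-year rate 74.33 μm/a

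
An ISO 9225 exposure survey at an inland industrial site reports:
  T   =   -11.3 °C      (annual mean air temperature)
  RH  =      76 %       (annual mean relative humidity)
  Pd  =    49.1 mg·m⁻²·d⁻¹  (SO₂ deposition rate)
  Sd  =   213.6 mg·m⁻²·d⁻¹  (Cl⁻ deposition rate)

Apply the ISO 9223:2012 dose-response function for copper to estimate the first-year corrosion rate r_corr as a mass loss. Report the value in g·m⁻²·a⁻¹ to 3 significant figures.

r_corr = 4.26 g·m⁻²·a⁻¹

copper: f(T) = +0.126·(T−10) [T≤10 °C] = -2.6838
  Pd branch = 0.0053·Pd^0.26·e^(0.059·RH+f) = 0.08826 μm/a
  Sd branch = 0.01025·Sd^0.27·e^(0.036·RH+0.049·T) = 0.3868 μm/a
  r_corr = 0.08826 + 0.3868 = 0.4751 μm/a
Convert to mass loss: 0.4751 μm/a × 8.96 g/cm³ = 4.256 g·m⁻²·a⁻¹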